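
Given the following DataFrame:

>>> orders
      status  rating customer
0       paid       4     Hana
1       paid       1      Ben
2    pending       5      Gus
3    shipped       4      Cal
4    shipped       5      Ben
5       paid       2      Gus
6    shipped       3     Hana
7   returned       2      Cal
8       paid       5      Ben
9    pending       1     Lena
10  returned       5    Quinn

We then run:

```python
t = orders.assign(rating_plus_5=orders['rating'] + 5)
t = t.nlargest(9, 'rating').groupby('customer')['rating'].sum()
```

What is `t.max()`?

add column rating_plus_5 = orders['rating'] + 5:
      status  rating customer  rating_plus_5
0       paid       4     Hana              9
1       paid       1      Ben              6
2    pending       5      Gus             10
3    shipped       4      Cal              9
4    shipped       5      Ben             10
5       paid       2      Gus              7
6    shipped       3     Hana              8
7   returned       2      Cal              7
8       paid       5      Ben             10
9    pending       1     Lena              6
10  returned       5    Quinn             10
take 9 rows with largest rating:
      status  rating customer  rating_plus_5
2    pending       5      Gus             10
4    shipped       5      Ben             10
8       paid       5      Ben             10
10  returned       5    Quinn             10
0       paid       4     Hana              9
3    shipped       4      Cal              9
6    shipped       3     Hana              8
5       paid       2      Gus              7
7   returned       2      Cal              7
group by customer, sum of rating:
customer
Ben      10
Cal       6
Gus       7
Hana      7
Quinn     5
Name: rating, dtype: int64
Then the max of the resulting series: 10

10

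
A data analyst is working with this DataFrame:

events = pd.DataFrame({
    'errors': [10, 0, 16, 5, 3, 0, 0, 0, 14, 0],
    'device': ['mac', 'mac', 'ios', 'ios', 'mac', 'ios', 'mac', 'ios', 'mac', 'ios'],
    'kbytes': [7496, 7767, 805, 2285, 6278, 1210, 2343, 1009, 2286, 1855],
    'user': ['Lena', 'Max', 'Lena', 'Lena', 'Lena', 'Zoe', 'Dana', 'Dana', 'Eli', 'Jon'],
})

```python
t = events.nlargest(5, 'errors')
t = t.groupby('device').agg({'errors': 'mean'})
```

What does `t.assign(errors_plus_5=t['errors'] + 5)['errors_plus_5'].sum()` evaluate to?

29.5

take 5 rows with largest errors:
   errors device  kbytes  user
2      16    ios     805  Lena
8      14    mac    2286   Eli
0      10    mac    7496  Lena
3       5    ios    2285  Lena
4       3    mac    6278  Lena
group by device, mean of errors:
        errors
device        
ios       10.5
mac        9.0
add column errors_plus_5 = t['errors'] + 5:
        errors  errors_plus_5
device                       
ios       10.5           15.5
mac        9.0           14.0
Hence 29.5.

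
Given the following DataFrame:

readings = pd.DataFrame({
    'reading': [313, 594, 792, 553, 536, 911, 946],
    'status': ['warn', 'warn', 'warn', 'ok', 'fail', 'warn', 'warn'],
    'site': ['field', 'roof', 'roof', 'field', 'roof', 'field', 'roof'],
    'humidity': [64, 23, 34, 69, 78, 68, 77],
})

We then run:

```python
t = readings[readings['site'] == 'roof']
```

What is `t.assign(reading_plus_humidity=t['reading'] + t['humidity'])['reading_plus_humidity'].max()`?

filter rows where site == 'roof':
   reading status  site  humidity
1      594   warn  roof        23
2      792   warn  roof        34
4      536   fail  roof        78
6      946   warn  roof        77
add column reading_plus_humidity = t['reading'] + t['humidity']:
   reading status  site  humidity  reading_plus_humidity
1      594   warn  roof        23                    617
2      792   warn  roof        34                    826
4      536   fail  roof        78                    614
6      946   warn  roof        77                   1023
So max() = 1023.

1023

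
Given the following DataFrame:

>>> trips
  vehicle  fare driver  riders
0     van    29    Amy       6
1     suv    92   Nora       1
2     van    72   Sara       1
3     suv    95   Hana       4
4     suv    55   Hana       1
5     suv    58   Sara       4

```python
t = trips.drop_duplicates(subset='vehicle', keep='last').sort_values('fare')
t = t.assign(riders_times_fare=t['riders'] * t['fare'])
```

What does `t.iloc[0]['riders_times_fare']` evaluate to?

drop duplicate vehicle (keep=last):
  vehicle  fare driver  riders
2     van    72   Sara       1
5     suv    58   Sara       4
sort by fare:
  vehicle  fare driver  riders
5     suv    58   Sara       4
2     van    72   Sara       1
add column riders_times_fare = t['riders'] * t['fare']:
  vehicle  fare driver  riders  riders_times_fare
5     suv    58   Sara       4                232
2     van    72   Sara       1                 72

232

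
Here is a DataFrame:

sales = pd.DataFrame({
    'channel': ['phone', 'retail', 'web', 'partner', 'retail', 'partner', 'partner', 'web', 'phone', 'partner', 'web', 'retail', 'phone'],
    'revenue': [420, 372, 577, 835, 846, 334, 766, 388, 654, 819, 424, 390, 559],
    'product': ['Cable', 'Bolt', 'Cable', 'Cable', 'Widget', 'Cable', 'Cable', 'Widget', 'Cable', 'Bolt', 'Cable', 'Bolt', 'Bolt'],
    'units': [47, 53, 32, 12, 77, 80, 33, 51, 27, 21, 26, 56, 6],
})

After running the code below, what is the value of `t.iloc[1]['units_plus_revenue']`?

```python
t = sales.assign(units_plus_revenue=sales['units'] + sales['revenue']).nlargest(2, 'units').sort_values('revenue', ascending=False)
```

414

add column units_plus_revenue = sales['units'] + sales['revenue']:
    channel  revenue product  units  units_plus_revenue
0     phone      420   Cable     47                 467
1    retail      372    Bolt     53                 425
2       web      577   Cable     32                 609
3   partner      835   Cable     12                 847
4    retail      846  Widget     77                 923
5   partner      334   Cable     80                 414
6   partner      766   Cable     33                 799
7       web      388  Widget     51                 439
8     phone      654   Cable     27                 681
9   partner      819    Bolt     21                 840
10      web      424   Cable     26                 450
11   retail      390    Bolt     56                 446
12    phone      559    Bolt      6                 565
take 2 rows with largest units:
   channel  revenue product  units  units_plus_revenue
5  partner      334   Cable     80                 414
4   retail      846  Widget     77                 923
sort by revenue descending:
   channel  revenue product  units  units_plus_revenue
4   retail      846  Widget     77                 923
5  partner      334   Cable     80                 414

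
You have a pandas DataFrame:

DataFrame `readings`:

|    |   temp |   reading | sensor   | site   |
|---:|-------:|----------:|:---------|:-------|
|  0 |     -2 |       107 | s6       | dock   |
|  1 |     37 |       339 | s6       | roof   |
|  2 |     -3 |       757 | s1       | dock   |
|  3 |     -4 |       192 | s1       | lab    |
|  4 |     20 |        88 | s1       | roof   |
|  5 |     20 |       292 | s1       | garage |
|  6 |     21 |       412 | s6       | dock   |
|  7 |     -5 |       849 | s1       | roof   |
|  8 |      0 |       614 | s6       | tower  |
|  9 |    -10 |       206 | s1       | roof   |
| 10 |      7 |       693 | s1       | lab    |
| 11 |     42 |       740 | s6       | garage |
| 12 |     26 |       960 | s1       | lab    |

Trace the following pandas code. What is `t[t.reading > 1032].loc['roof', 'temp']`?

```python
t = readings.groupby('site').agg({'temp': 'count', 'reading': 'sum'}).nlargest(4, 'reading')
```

4

group by site: count(temp), sum(reading):
        temp  reading
site                 
dock       3     1276
garage     2     1032
lab        3     1845
roof       4     1482
tower      1      614
take 4 rows with largest reading:
        temp  reading
site                 
lab        3     1845
roof       4     1482
dock       3     1276
garage     2     1032
filter rows where reading > 1032:
      temp  reading
site               
lab      3     1845
roof     4     1482
dock     3     1276
So loc['roof', 'temp'] = 4.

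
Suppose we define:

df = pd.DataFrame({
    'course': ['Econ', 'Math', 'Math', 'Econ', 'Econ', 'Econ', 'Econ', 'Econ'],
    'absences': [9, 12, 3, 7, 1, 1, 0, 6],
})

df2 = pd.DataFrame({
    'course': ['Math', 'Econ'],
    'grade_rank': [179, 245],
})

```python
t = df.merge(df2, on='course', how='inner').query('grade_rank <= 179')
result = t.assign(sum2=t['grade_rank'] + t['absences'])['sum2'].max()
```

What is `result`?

191

merge on 'course' (how='inner') → 8 rows:
  course  absences  grade_rank
0   Econ         9         245
1   Math        12         179
2   Math         3         179
3   Econ         7         245
4   Econ         1         245
5   Econ         1         245
6   Econ         0         245
7   Econ         6         245
filter rows where grade_rank <= 179:
  course  absences  grade_rank
1   Math        12         179
2   Math         3         179
add column sum2 = t['grade_rank'] + t['absences']:
  course  absences  grade_rank  sum2
1   Math        12         179   191
2   Math         3         179   182
The max of column 'sum2' is 191.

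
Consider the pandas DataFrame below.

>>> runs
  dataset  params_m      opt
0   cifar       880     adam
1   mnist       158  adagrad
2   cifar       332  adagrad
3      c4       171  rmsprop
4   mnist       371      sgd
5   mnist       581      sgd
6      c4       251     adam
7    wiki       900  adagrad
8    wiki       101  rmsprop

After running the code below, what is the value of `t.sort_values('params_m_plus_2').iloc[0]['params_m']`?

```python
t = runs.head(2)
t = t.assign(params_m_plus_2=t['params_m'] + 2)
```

take first 2 rows:
  dataset  params_m      opt
0   cifar       880     adam
1   mnist       158  adagrad
add column params_m_plus_2 = t['params_m'] + 2:
  dataset  params_m      opt  params_m_plus_2
0   cifar       880     adam              882
1   mnist       158  adagrad              160
sort by params_m_plus_2:
  dataset  params_m      opt  params_m_plus_2
1   mnist       158  adagrad              160
0   cifar       880     adam              882
Reading off the value at position 0, column 'params_m', we get 158.

158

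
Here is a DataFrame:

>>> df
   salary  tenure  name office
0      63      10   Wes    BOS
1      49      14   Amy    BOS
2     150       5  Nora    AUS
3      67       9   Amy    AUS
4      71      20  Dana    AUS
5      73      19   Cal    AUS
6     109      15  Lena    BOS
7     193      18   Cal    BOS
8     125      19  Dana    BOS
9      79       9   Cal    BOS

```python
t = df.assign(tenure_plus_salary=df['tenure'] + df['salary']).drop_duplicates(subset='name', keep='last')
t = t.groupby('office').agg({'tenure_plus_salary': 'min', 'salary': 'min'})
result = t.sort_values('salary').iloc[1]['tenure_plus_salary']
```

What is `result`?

76

add column tenure_plus_salary = df['tenure'] + df['salary']:
   salary  tenure  name office  tenure_plus_salary
0      63      10   Wes    BOS                  73
1      49      14   Amy    BOS                  63
2     150       5  Nora    AUS                 155
3      67       9   Amy    AUS                  76
4      71      20  Dana    AUS                  91
5      73      19   Cal    AUS                  92
6     109      15  Lena    BOS                 124
7     193      18   Cal    BOS                 211
8     125      19  Dana    BOS                 144
9      79       9   Cal    BOS                  88
drop duplicate name (keep=last):
   salary  tenure  name office  tenure_plus_salary
0      63      10   Wes    BOS                  73
2     150       5  Nora    AUS                 155
3      67       9   Amy    AUS                  76
6     109      15  Lena    BOS                 124
8     125      19  Dana    BOS                 144
9      79       9   Cal    BOS                  88
group by office: min(tenure_plus_salary), min(salary):
        tenure_plus_salary  salary
office                            
AUS                     76      67
BOS                     73      63
sort by salary:
        tenure_plus_salary  salary
office                            
BOS                     73      63
AUS                     76      67
Finally, value at position 1, column 'tenure_plus_salary' = 76.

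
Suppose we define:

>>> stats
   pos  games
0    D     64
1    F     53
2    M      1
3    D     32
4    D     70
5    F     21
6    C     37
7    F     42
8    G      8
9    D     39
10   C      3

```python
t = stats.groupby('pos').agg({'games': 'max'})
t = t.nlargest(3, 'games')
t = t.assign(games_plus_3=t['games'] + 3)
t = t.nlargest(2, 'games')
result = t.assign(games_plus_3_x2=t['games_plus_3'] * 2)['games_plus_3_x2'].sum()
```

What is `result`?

258

group by pos, max of games:
     games
pos       
C       37
D       70
F       53
G        8
M        1
take 3 rows with largest games:
     games
pos       
D       70
F       53
C       37
add column games_plus_3 = t['games'] + 3:
     games  games_plus_3
pos                     
D       70            73
F       53            56
C       37            40
take 2 rows with largest games:
     games  games_plus_3
pos                     
D       70            73
F       53            56
add column games_plus_3_x2 = t['games_plus_3'] * 2:
     games  games_plus_3  games_plus_3_x2
pos                                      
D       70            73              146
F       53            56              112
Taking the sum of column 'games_plus_3_x2' gives 258.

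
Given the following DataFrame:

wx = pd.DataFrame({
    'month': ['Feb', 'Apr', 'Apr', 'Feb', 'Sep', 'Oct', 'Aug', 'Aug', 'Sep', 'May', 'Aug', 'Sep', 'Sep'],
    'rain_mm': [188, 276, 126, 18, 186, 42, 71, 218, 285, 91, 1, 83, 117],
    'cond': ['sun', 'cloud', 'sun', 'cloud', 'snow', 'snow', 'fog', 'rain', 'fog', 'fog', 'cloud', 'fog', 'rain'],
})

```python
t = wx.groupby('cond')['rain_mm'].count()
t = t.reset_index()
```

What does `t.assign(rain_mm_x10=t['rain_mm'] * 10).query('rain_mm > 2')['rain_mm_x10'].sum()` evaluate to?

group by cond, count of rain_mm:
cond
cloud    3
fog      4
rain     2
snow     2
sun      2
Name: rain_mm, dtype: int64
reset_index():
    cond  rain_mm
0  cloud        3
1    fog        4
2   rain        2
3   snow        2
4    sun        2
add column rain_mm_x10 = t['rain_mm'] * 10:
    cond  rain_mm  rain_mm_x10
0  cloud        3           30
1    fog        4           40
2   rain        2           20
3   snow        2           20
4    sun        2           20
filter rows where rain_mm > 2:
    cond  rain_mm  rain_mm_x10
0  cloud        3           30
1    fog        4           40
Finally, sum of column 'rain_mm_x10' = 70.

70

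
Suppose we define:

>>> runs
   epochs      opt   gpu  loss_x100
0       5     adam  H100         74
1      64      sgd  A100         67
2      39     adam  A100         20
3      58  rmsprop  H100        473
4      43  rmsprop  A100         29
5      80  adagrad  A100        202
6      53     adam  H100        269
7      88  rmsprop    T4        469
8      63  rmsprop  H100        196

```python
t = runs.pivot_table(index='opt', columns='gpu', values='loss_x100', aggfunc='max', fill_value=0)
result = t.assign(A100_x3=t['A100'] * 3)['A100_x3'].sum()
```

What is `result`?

pivot: rows=opt, cols=gpu, max(loss_x100):
gpu      A100  H100   T4
opt                     
adagrad   202     0    0
adam       20   269    0
rmsprop    29   473  469
sgd        67     0    0
add column A100_x3 = t['A100'] * 3:
gpu      A100  H100   T4  A100_x3
opt                              
adagrad   202     0    0      606
adam       20   269    0       60
rmsprop    29   473  469       87
sgd        67     0    0      201
Hence 954.

954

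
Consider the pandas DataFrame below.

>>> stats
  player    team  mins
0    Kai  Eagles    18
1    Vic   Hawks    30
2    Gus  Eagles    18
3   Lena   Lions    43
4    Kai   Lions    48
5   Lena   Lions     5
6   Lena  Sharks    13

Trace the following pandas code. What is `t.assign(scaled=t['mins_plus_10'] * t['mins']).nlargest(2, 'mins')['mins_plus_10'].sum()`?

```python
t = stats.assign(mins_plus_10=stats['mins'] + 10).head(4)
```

add column mins_plus_10 = stats['mins'] + 10:
  player    team  mins  mins_plus_10
0    Kai  Eagles    18            28
1    Vic   Hawks    30            40
2    Gus  Eagles    18            28
3   Lena   Lions    43            53
4    Kai   Lions    48            58
5   Lena   Lions     5            15
6   Lena  Sharks    13            23
take first 4 rows:
  player    team  mins  mins_plus_10
0    Kai  Eagles    18            28
1    Vic   Hawks    30            40
2    Gus  Eagles    18            28
3   Lena   Lions    43            53
add column scaled = t['mins_plus_10'] * t['mins']:
  player    team  mins  mins_plus_10  scaled
0    Kai  Eagles    18            28     504
1    Vic   Hawks    30            40    1200
2    Gus  Eagles    18            28     504
3   Lena   Lions    43            53    2279
take 2 rows with largest mins:
  player   team  mins  mins_plus_10  scaled
3   Lena  Lions    43            53    2279
1    Vic  Hawks    30            40    1200
The sum of column 'mins_plus_10' is 93.

93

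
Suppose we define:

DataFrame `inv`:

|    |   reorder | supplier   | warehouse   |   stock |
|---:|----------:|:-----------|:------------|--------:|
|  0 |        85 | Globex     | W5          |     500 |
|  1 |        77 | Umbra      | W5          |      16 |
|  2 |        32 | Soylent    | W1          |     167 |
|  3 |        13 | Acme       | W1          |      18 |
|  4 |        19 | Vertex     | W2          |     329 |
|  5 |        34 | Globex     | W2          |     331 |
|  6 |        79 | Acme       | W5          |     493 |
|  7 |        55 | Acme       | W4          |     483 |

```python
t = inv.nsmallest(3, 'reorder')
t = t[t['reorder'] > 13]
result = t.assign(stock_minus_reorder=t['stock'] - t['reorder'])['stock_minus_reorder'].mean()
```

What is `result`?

222.5

take 3 rows with smallest reorder:
   reorder supplier warehouse  stock
3       13     Acme        W1     18
4       19   Vertex        W2    329
2       32  Soylent        W1    167
filter rows where reorder > 13:
   reorder supplier warehouse  stock
4       19   Vertex        W2    329
2       32  Soylent        W1    167
add column stock_minus_reorder = t['stock'] - t['reorder']:
   reorder supplier warehouse  stock  stock_minus_reorder
4       19   Vertex        W2    329                  310
2       32  Soylent        W1    167                  135
mean of column 'stock_minus_reorder' → 222.5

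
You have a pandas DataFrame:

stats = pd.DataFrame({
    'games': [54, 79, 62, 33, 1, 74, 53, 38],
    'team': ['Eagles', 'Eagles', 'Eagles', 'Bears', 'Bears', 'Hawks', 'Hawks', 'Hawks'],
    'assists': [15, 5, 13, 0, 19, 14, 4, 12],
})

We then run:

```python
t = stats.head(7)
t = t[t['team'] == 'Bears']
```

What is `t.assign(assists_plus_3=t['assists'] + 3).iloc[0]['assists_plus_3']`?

3

take first 7 rows:
   games    team  assists
0     54  Eagles       15
1     79  Eagles        5
2     62  Eagles       13
3     33   Bears        0
4      1   Bears       19
5     74   Hawks       14
6     53   Hawks        4
filter rows where team == 'Bears':
   games   team  assists
3     33  Bears        0
4      1  Bears       19
add column assists_plus_3 = t['assists'] + 3:
   games   team  assists  assists_plus_3
3     33  Bears        0               3
4      1  Bears       19              22
Hence 3.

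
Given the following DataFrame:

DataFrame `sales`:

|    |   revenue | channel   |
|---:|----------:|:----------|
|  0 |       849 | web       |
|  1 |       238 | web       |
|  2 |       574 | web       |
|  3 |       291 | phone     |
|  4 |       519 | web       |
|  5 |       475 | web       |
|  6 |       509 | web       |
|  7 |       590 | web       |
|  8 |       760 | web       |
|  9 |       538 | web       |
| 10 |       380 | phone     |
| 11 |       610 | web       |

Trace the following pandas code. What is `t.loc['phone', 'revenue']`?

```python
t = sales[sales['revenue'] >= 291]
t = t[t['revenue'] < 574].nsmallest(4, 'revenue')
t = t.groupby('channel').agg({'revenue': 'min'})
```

filter rows where revenue >= 291:
    revenue channel
0       849     web
2       574     web
3       291   phone
4       519     web
5       475     web
6       509     web
7       590     web
8       760     web
9       538     web
10      380   phone
11      610     web
filter rows where revenue < 574:
    revenue channel
3       291   phone
4       519     web
5       475     web
6       509     web
9       538     web
10      380   phone
take 4 rows with smallest revenue:
    revenue channel
3       291   phone
10      380   phone
5       475     web
6       509     web
group by channel, min of revenue:
         revenue
channel         
phone        291
web          475
Then the value at row 'phone', column 'revenue': 291

291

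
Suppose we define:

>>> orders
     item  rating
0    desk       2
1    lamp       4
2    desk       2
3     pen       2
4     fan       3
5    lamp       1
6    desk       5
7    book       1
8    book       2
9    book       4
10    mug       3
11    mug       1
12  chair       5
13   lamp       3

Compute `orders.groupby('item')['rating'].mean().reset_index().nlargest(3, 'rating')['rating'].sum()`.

11.0

group by item, mean of rating:
item
book     2.333333
chair    5.000000
desk     3.000000
fan      3.000000
lamp     2.666667
mug      2.000000
pen      2.000000
Name: rating, dtype: float64
reset_index():
    item    rating
0   book  2.333333
1  chair  5.000000
2   desk  3.000000
3    fan  3.000000
4   lamp  2.666667
5    mug  2.000000
6    pen  2.000000
take 3 rows with largest rating:
    item  rating
1  chair     5.0
2   desk     3.0
3    fan     3.0
Reading off the sum of column 'rating', we get 11.0.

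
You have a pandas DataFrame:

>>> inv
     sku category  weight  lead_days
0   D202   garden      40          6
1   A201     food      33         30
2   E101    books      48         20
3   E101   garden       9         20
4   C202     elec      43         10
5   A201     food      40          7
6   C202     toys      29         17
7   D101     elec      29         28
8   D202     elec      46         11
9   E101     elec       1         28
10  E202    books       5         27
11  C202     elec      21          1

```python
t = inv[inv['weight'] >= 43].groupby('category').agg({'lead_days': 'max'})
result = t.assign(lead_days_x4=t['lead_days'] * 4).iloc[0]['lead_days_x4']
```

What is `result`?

filter rows where weight >= 43:
    sku category  weight  lead_days
2  E101    books      48         20
4  C202     elec      43         10
8  D202     elec      46         11
group by category, max of lead_days:
          lead_days
category           
books            20
elec             11
add column lead_days_x4 = t['lead_days'] * 4:
          lead_days  lead_days_x4
category                         
books            20            80
elec             11            44
Finally, value at position 0, column 'lead_days_x4' = 80.

80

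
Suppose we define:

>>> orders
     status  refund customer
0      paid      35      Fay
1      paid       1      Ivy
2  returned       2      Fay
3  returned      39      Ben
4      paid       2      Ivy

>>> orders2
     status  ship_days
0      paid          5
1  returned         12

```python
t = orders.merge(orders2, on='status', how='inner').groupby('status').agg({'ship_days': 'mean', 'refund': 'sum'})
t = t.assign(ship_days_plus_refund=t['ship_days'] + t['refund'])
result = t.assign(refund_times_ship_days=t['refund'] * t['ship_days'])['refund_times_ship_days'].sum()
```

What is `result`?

682.0

merge on 'status' (how='inner') → 5 rows:
     status  refund customer  ship_days
0      paid      35      Fay          5
1      paid       1      Ivy          5
2  returned       2      Fay         12
3  returned      39      Ben         12
4      paid       2      Ivy          5
group by status: mean(ship_days), sum(refund):
          ship_days  refund
status                     
paid            5.0      38
returned       12.0      41
add column ship_days_plus_refund = t['ship_days'] + t['refund']:
          ship_days  refund  ship_days_plus_refund
status                                            
paid            5.0      38                   43.0
returned       12.0      41                   53.0
add column refund_times_ship_days = t['refund'] * t['ship_days']:
          ship_days  refund  ship_days_plus_refund  refund_times_ship_days
status                                                                    
paid            5.0      38                   43.0                   190.0
returned       12.0      41                   53.0                   492.0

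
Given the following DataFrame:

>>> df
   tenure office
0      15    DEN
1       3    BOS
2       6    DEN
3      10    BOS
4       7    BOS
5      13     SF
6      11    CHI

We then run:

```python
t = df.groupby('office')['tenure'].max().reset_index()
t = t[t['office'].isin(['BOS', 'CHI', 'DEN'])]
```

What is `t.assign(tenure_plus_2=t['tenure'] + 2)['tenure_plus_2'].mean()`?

14.0

group by office, max of tenure:
office
BOS    10
CHI    11
DEN    15
SF     13
Name: tenure, dtype: int64
reset_index():
  office  tenure
0    BOS      10
1    CHI      11
2    DEN      15
3     SF      13
filter rows where office in ['BOS', 'CHI', 'DEN']:
  office  tenure
0    BOS      10
1    CHI      11
2    DEN      15
add column tenure_plus_2 = t['tenure'] + 2:
  office  tenure  tenure_plus_2
0    BOS      10             12
1    CHI      11             13
2    DEN      15             17
Hence 14.0.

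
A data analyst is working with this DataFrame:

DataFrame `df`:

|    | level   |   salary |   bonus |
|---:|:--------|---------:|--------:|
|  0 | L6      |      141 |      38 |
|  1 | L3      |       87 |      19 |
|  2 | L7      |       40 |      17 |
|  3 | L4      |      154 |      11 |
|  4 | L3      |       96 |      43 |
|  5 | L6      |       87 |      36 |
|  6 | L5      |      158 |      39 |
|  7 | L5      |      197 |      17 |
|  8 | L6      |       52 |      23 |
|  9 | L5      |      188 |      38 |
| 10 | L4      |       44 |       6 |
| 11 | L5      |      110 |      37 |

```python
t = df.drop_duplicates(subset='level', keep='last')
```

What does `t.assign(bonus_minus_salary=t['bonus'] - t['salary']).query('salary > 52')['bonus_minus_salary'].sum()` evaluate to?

-126

drop duplicate level (keep=last):
   level  salary  bonus
2     L7      40     17
4     L3      96     43
8     L6      52     23
10    L4      44      6
11    L5     110     37
add column bonus_minus_salary = t['bonus'] - t['salary']:
   level  salary  bonus  bonus_minus_salary
2     L7      40     17                 -23
4     L3      96     43                 -53
8     L6      52     23                 -29
10    L4      44      6                 -38
11    L5     110     37                 -73
filter rows where salary > 52:
   level  salary  bonus  bonus_minus_salary
4     L3      96     43                 -53
11    L5     110     37                 -73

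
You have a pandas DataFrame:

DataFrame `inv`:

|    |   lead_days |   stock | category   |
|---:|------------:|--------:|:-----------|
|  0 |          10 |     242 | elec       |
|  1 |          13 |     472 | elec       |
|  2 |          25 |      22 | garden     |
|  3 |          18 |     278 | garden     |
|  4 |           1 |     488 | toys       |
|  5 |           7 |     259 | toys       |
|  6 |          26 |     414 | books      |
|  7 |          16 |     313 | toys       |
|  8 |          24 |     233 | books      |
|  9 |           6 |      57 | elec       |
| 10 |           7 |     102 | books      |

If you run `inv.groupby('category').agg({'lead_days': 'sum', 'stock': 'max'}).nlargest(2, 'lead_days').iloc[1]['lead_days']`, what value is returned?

group by category: sum(lead_days), max(stock):
          lead_days  stock
category                  
books            57    414
elec             29    472
garden           43    278
toys             24    488
take 2 rows with largest lead_days:
          lead_days  stock
category                  
books            57    414
garden           43    278

43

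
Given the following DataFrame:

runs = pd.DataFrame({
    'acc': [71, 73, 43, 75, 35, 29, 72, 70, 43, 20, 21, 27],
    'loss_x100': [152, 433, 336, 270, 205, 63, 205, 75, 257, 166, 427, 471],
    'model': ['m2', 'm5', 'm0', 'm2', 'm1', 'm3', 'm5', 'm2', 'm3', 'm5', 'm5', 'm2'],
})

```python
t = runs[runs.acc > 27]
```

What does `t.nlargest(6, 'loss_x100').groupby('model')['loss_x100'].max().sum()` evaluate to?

filter rows where acc > 27:
   acc  loss_x100 model
0   71        152    m2
1   73        433    m5
2   43        336    m0
3   75        270    m2
4   35        205    m1
5   29         63    m3
6   72        205    m5
7   70         75    m2
8   43        257    m3
take 6 rows with largest loss_x100:
   acc  loss_x100 model
1   73        433    m5
2   43        336    m0
3   75        270    m2
8   43        257    m3
4   35        205    m1
6   72        205    m5
group by model, max of loss_x100:
model
m0    336
m1    205
m2    270
m3    257
m5    433
Name: loss_x100, dtype: int64

1501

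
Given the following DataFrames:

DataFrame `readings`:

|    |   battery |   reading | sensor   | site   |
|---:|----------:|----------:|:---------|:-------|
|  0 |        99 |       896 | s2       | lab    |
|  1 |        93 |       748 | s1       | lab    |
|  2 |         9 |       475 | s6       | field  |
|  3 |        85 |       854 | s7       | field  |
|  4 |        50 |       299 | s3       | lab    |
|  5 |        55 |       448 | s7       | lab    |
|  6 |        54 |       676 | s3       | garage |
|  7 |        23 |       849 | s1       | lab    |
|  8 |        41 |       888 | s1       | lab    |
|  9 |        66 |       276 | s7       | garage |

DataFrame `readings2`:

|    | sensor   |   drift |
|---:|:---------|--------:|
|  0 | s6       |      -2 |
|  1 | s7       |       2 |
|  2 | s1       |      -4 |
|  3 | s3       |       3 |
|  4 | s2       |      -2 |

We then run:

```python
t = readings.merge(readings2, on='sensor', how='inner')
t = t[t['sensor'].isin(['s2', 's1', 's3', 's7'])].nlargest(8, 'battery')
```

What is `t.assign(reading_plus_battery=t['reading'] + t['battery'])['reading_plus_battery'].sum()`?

5628

merge on 'sensor' (how='inner') → 10 rows:
   battery  reading sensor    site  drift
0       99      896     s2     lab     -2
1       93      748     s1     lab     -4
2        9      475     s6   field     -2
3       85      854     s7   field      2
4       50      299     s3     lab      3
5       55      448     s7     lab      2
6       54      676     s3  garage      3
7       23      849     s1     lab     -4
8       41      888     s1     lab     -4
9       66      276     s7  garage      2
filter rows where sensor in ['s2', 's1', 's3', 's7']:
   battery  reading sensor    site  drift
0       99      896     s2     lab     -2
1       93      748     s1     lab     -4
3       85      854     s7   field      2
4       50      299     s3     lab      3
5       55      448     s7     lab      2
6       54      676     s3  garage      3
7       23      849     s1     lab     -4
8       41      888     s1     lab     -4
9       66      276     s7  garage      2
take 8 rows with largest battery:
   battery  reading sensor    site  drift
0       99      896     s2     lab     -2
1       93      748     s1     lab     -4
3       85      854     s7   field      2
9       66      276     s7  garage      2
5       55      448     s7     lab      2
6       54      676     s3  garage      3
4       50      299     s3     lab      3
8       41      888     s1     lab     -4
add column reading_plus_battery = t['reading'] + t['battery']:
   battery  reading sensor    site  drift  reading_plus_battery
0       99      896     s2     lab     -2                   995
1       93      748     s1     lab     -4                   841
3       85      854     s7   field      2                   939
9       66      276     s7  garage      2                   342
5       55      448     s7     lab      2                   503
6       54      676     s3  garage      3                   730
4       50      299     s3     lab      3                   349
8       41      888     s1     lab     -4                   929
Hence 5628.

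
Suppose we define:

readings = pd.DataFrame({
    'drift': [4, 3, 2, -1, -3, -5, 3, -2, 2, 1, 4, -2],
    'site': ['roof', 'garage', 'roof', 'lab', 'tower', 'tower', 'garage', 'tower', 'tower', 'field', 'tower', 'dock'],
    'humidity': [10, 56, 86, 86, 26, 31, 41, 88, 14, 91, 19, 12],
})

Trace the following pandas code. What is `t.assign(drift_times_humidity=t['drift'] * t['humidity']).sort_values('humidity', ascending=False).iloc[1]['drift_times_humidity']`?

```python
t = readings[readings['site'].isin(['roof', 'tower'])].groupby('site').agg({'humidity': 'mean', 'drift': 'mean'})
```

-28.48

filter rows where site in ['roof', 'tower']:
    drift   site  humidity
0       4   roof        10
2       2   roof        86
4      -3  tower        26
5      -5  tower        31
7      -2  tower        88
8       2  tower        14
10      4  tower        19
group by site: mean(humidity), mean(drift):
       humidity  drift
site                  
roof       48.0    3.0
tower      35.6   -0.8
add column drift_times_humidity = t['drift'] * t['humidity']:
       humidity  drift  drift_times_humidity
site                                        
roof       48.0    3.0                144.00
tower      35.6   -0.8                -28.48
sort by humidity descending:
       humidity  drift  drift_times_humidity
site                                        
roof       48.0    3.0                144.00
tower      35.6   -0.8                -28.48
The value at position 1, column 'drift_times_humidity' is -28.48.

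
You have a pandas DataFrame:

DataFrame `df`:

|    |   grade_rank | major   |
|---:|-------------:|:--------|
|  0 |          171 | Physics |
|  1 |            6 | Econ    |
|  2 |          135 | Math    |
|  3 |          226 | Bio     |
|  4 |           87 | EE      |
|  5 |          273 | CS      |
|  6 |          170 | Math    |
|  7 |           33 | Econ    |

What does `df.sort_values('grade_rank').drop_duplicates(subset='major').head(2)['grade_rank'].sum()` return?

93

sort by grade_rank:
   grade_rank    major
1           6     Econ
7          33     Econ
4          87       EE
2         135     Math
6         170     Math
0         171  Physics
3         226      Bio
5         273       CS
drop duplicate major (keep=first):
   grade_rank    major
1           6     Econ
4          87       EE
2         135     Math
0         171  Physics
3         226      Bio
5         273       CS
take first 2 rows:
   grade_rank major
1           6  Econ
4          87    EE
The sum of column 'grade_rank' is 93.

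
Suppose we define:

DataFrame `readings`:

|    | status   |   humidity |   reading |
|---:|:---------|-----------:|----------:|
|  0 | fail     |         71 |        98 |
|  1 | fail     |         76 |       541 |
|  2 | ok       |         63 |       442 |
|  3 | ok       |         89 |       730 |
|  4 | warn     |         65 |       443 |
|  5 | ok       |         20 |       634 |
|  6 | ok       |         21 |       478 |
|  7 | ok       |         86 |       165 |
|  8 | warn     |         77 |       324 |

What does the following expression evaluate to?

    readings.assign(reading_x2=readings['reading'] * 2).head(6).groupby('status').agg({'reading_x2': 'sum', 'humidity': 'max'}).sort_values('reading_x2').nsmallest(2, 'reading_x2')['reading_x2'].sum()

2164

add column reading_x2 = readings['reading'] * 2:
  status  humidity  reading  reading_x2
0   fail        71       98         196
1   fail        76      541        1082
2     ok        63      442         884
3     ok        89      730        1460
4   warn        65      443         886
5     ok        20      634        1268
6     ok        21      478         956
7     ok        86      165         330
8   warn        77      324         648
take first 6 rows:
  status  humidity  reading  reading_x2
0   fail        71       98         196
1   fail        76      541        1082
2     ok        63      442         884
3     ok        89      730        1460
4   warn        65      443         886
5     ok        20      634        1268
group by status: sum(reading_x2), max(humidity):
        reading_x2  humidity
status                      
fail          1278        76
ok            3612        89
warn           886        65
sort by reading_x2:
        reading_x2  humidity
status                      
warn           886        65
fail          1278        76
ok            3612        89
take 2 rows with smallest reading_x2:
        reading_x2  humidity
status                      
warn           886        65
fail          1278        76
Hence 2164.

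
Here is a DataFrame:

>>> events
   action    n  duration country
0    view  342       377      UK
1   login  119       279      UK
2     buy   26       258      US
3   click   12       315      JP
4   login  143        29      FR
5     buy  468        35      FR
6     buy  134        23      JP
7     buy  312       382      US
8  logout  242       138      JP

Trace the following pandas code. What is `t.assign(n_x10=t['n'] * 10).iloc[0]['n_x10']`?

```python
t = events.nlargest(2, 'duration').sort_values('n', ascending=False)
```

3420

take 2 rows with largest duration:
  action    n  duration country
7    buy  312       382      US
0   view  342       377      UK
sort by n descending:
  action    n  duration country
0   view  342       377      UK
7    buy  312       382      US
add column n_x10 = t['n'] * 10:
  action    n  duration country  n_x10
0   view  342       377      UK   3420
7    buy  312       382      US   3120
Then the value at position 0, column 'n_x10': 3420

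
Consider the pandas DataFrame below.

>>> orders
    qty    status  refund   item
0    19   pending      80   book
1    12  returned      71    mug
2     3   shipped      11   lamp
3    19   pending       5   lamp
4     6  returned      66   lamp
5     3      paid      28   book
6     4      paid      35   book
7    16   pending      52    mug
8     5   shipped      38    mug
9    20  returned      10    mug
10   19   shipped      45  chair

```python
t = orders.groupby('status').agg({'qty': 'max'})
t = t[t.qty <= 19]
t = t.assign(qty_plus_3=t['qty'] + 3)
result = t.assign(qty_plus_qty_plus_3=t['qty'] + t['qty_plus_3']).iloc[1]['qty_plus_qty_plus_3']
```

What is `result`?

41

group by status, max of qty:
          qty
status       
paid        4
pending    19
returned   20
shipped    19
filter rows where qty <= 19:
         qty
status      
paid       4
pending   19
shipped   19
add column qty_plus_3 = t['qty'] + 3:
         qty  qty_plus_3
status                  
paid       4           7
pending   19          22
shipped   19          22
add column qty_plus_qty_plus_3 = t['qty'] + t['qty_plus_3']:
         qty  qty_plus_3  qty_plus_qty_plus_3
status                                       
paid       4           7                   11
pending   19          22                   41
shipped   19          22                   41
Taking the value at position 1, column 'qty_plus_qty_plus_3' gives 41.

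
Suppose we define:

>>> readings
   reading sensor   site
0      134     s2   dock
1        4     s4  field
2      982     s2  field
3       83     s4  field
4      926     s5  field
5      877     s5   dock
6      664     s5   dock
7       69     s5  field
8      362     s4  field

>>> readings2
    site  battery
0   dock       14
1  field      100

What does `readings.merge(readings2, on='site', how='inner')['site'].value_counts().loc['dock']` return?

3

merge on 'site' (how='inner') → 9 rows:
   reading sensor   site  battery
0      134     s2   dock       14
1        4     s4  field      100
2      982     s2  field      100
3       83     s4  field      100
4      926     s5  field      100
5      877     s5   dock       14
6      664     s5   dock       14
7       69     s5  field      100
8      362     s4  field      100
value_counts of site:
site
field    6
dock     3
Name: count, dtype: int64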